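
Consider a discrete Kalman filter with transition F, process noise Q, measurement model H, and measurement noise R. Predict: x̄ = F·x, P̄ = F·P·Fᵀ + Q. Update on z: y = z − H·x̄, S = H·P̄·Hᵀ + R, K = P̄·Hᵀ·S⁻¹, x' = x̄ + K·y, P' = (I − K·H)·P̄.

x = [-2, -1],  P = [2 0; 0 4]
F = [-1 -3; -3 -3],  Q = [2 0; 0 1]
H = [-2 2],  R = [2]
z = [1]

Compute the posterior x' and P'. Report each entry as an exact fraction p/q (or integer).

x̄ = F·x = [5, 9]
P̄ = F·P·Fᵀ + Q = [40 42; 42 55]
y = z − H·x̄ = [-7]
S = H·P̄·Hᵀ + R = [46]
K = P̄·Hᵀ·S⁻¹ = [2/23; 13/23]
x' = x̄ + K·y = [101/23, 116/23]
P' = (I − K·H)·P̄ = [912/23 914/23; 914/23 927/23]

x' = [101/23, 116/23]
P' = [912/23 914/23; 914/23 927/23]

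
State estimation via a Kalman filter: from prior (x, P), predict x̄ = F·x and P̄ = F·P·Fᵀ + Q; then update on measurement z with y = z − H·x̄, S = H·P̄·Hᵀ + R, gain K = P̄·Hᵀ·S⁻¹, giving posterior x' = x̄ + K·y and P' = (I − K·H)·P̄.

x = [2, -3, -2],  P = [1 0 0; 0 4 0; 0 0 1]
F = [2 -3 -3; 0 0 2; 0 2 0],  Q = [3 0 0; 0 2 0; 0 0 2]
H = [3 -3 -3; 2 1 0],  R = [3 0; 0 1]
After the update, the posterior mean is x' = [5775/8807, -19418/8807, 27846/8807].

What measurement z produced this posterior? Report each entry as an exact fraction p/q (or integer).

z = [-1, -1]

x̄ = F·x = [19, -4, -6]
P̄ = F·P·Fᵀ + Q = [52 -6 -24; -6 6 0; -24 0 18]
S = H·P̄·Hᵀ + R = [1227 456; 456 191]
K = P̄·Hᵀ·S⁻¹ = [766/8807 2690/8807; -1380/8807 3018/8807; -726/8807 -480/8807]
x' − x̄ = [-161558/8807, 15810/8807, 80688/8807] = K·y
y = (KᵀK)⁻¹·Kᵀ·(x' − x̄) = [-88, -35]
z = y + H·x̄ = [-88, -35] + [87, 34] = [-1, -1]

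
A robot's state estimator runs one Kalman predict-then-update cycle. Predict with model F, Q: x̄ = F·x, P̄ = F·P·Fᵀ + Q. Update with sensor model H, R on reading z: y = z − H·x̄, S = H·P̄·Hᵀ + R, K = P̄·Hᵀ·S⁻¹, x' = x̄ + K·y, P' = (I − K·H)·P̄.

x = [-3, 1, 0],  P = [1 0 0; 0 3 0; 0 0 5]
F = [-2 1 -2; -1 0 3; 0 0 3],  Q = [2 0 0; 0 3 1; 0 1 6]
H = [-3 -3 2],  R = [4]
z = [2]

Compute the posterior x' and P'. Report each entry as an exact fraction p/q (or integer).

x' = [-259/107, 785/107, 864/107]
P' = [2237/214 -4165/214 -1509/107; -4165/214 9645/214 4139/107; -1509/107 4139/107 3999/107]

x̄ = F·x = [7, 3, 0]
P̄ = F·P·Fᵀ + Q = [29 -28 -30; -28 49 46; -30 46 51]
y = z − H·x̄ = [32]
S = H·P̄·Hᵀ + R = [214]
K = P̄·Hᵀ·S⁻¹ = [-63/214; 29/214; 27/107]
x' = x̄ + K·y = [-259/107, 785/107, 864/107]
P' = (I − K·H)·P̄ = [2237/214 -4165/214 -1509/107; -4165/214 9645/214 4139/107; -1509/107 4139/107 3999/107]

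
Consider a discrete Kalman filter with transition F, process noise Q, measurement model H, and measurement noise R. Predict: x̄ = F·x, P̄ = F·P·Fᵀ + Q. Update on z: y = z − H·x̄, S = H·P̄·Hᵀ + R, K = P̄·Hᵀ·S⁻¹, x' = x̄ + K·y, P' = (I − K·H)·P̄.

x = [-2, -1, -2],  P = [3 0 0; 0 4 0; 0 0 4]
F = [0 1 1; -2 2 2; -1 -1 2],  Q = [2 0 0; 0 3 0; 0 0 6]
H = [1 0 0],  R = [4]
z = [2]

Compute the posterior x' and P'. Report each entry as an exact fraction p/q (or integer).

x̄ = F·x = [-3, -2, -1]
P̄ = F·P·Fᵀ + Q = [10 16 4; 16 47 14; 4 14 29]
y = z − H·x̄ = [5]
S = H·P̄·Hᵀ + R = [14]
K = P̄·Hᵀ·S⁻¹ = [5/7; 8/7; 2/7]
x' = x̄ + K·y = [4/7, 26/7, 3/7]
P' = (I − K·H)·P̄ = [20/7 32/7 8/7; 32/7 201/7 66/7; 8/7 66/7 195/7]

x' = [4/7, 26/7, 3/7]
P' = [20/7 32/7 8/7; 32/7 201/7 66/7; 8/7 66/7 195/7]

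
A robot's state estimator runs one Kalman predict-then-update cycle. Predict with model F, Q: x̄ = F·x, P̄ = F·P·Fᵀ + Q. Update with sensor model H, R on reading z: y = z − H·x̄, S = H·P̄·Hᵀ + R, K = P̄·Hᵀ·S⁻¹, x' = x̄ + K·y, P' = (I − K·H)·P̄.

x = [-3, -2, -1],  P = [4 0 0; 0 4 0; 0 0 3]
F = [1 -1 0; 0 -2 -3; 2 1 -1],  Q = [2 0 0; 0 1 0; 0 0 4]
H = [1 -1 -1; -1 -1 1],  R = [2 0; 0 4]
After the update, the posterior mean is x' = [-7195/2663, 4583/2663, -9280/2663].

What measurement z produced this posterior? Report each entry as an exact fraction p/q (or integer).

x̄ = F·x = [-1, 7, -7]
P̄ = F·P·Fᵀ + Q = [10 8 4; 8 44 1; 4 1 27]
S = H·P̄·Hᵀ + R = [61 15; 15 91]
K = P̄·Hᵀ·S⁻¹ = [14/2663 -412/2663; -1301/2663 -1278/2663; -1257/2663 851/2663]
x' − x̄ = [-4532/2663, -14058/2663, 9361/2663] = K·y
y = (KᵀK)⁻¹·Kᵀ·(x' − x̄) = [0, 11]
z = y + H·x̄ = [0, 11] + [-1, -13] = [-1, -2]

z = [-1, -2]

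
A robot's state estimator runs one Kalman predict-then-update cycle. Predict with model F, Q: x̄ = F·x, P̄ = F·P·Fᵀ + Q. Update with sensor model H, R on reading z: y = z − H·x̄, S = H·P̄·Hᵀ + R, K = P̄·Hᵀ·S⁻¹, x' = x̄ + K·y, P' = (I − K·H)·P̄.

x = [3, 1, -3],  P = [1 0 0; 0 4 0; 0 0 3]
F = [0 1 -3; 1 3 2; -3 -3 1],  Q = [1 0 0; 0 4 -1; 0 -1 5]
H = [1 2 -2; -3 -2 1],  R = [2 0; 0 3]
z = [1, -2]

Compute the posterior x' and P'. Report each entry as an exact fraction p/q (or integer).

x̄ = F·x = [10, 0, -15]
P̄ = F·P·Fᵀ + Q = [32 -6 -21; -6 53 -34; -21 -34 53]
y = z − H·x̄ = [-39, 43]
S = H·P̄·Hᵀ + R = [790 -717; -717 746]
K = P̄·Hᵀ·S⁻¹ = [-29033/75251 -38496/75251; 37854/75251 24076/75251; -13542/75251 5545/75251]
x' = x̄ + K·y = [229469/75251, -441038/75251, -362192/75251]
P' = (I − K·H)·P̄ = [165998/75251 -270474/75251 -158442/75251; -270474/75251 566103/75251 393012/75251; -158442/75251 393012/75251 327333/75251]

x' = [229469/75251, -441038/75251, -362192/75251]
P' = [165998/75251 -270474/75251 -158442/75251; -270474/75251 566103/75251 393012/75251; -158442/75251 393012/75251 327333/75251]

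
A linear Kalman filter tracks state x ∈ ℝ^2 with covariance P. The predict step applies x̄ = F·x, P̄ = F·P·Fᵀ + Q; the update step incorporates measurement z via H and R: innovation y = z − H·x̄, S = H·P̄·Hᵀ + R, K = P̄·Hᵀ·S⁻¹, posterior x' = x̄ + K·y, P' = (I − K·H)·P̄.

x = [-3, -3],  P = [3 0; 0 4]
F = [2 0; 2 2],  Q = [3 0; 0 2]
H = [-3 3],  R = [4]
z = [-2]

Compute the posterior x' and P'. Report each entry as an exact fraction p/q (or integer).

x' = [-1302/193, -1452/193]
P' = [2814/193 2802/193; 2802/193 2874/193]

x̄ = F·x = [-6, -12]
P̄ = F·P·Fᵀ + Q = [15 12; 12 30]
y = z − H·x̄ = [16]
S = H·P̄·Hᵀ + R = [193]
K = P̄·Hᵀ·S⁻¹ = [-9/193; 54/193]
x' = x̄ + K·y = [-1302/193, -1452/193]
P' = (I − K·H)·P̄ = [2814/193 2802/193; 2802/193 2874/193]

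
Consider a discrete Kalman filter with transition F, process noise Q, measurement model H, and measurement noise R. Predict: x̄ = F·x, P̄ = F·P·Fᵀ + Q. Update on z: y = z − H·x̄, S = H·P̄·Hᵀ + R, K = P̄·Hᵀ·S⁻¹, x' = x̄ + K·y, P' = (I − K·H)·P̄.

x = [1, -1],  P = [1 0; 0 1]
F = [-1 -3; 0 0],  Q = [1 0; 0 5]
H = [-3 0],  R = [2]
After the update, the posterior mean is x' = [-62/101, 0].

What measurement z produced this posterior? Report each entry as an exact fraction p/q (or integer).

z = [2]

x̄ = F·x = [2, 0]
P̄ = F·P·Fᵀ + Q = [11 0; 0 5]
S = H·P̄·Hᵀ + R = [101]
K = P̄·Hᵀ·S⁻¹ = [-33/101; 0]
x' − x̄ = [-264/101, 0] = K·y
y = (KᵀK)⁻¹·Kᵀ·(x' − x̄) = [8]
z = y + H·x̄ = [8] + [-6] = [2]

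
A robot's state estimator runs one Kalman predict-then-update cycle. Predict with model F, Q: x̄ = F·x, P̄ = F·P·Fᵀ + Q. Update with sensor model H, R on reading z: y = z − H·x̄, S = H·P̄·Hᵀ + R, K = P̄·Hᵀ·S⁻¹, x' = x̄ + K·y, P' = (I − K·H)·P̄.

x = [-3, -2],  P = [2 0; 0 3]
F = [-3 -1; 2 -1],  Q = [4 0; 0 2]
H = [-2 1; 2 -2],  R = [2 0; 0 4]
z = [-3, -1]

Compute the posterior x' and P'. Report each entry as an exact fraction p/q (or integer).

x' = [1336/507, 1319/507]
P' = [782/507 958/507; 958/507 1490/507]

x̄ = F·x = [11, -4]
P̄ = F·P·Fᵀ + Q = [25 -9; -9 13]
y = z − H·x̄ = [23, -31]
S = H·P̄·Hᵀ + R = [151 -180; -180 228]
K = P̄·Hᵀ·S⁻¹ = [-101/169 -88/507; -71/169 -266/507]
x' = x̄ + K·y = [1336/507, 1319/507]
P' = (I − K·H)·P̄ = [782/507 958/507; 958/507 1490/507]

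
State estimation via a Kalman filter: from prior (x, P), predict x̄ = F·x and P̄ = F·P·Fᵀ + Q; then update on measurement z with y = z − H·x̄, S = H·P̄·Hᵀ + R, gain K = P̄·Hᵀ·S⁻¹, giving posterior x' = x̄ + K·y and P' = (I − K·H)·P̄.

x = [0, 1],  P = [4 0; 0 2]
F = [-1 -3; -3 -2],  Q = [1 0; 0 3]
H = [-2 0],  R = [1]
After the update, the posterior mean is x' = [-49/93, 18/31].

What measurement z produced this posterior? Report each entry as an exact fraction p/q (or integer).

z = [1]

x̄ = F·x = [-3, -2]
P̄ = F·P·Fᵀ + Q = [23 24; 24 47]
S = H·P̄·Hᵀ + R = [93]
K = P̄·Hᵀ·S⁻¹ = [-46/93; -16/31]
x' − x̄ = [230/93, 80/31] = K·y
y = (KᵀK)⁻¹·Kᵀ·(x' − x̄) = [-5]
z = y + H·x̄ = [-5] + [6] = [1]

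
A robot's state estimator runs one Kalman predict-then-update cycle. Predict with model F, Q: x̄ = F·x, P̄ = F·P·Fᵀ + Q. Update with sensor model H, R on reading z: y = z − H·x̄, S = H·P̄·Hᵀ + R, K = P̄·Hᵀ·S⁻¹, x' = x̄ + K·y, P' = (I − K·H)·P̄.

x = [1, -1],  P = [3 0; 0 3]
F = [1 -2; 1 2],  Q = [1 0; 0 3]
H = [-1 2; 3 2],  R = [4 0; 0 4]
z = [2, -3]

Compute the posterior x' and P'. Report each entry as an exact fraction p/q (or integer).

x̄ = F·x = [3, -1]
P̄ = F·P·Fᵀ + Q = [16 -9; -9 18]
y = z − H·x̄ = [7, -10]
S = H·P̄·Hᵀ + R = [128 -12; -12 112]
K = P̄·Hᵀ·S⁻¹ = [-431/1774 429/1774; 1287/3548 423/3548]
x' = x̄ + K·y = [-1985/1774, 1231/3548]
P' = (I − K·H)·P̄ = [430/887 -216/887; -216/887 1071/1774]

x' = [-1985/1774, 1231/3548]
P' = [430/887 -216/887; -216/887 1071/1774]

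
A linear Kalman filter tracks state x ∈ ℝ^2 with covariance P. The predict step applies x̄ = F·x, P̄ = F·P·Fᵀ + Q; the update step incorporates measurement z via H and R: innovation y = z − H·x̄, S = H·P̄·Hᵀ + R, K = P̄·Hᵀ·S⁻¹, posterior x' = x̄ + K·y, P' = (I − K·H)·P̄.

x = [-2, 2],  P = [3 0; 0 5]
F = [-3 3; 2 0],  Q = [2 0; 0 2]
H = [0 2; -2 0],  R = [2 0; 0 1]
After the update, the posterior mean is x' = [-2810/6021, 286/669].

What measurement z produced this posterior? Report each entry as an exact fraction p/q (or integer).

x̄ = F·x = [12, -4]
P̄ = F·P·Fᵀ + Q = [74 -18; -18 14]
S = H·P̄·Hᵀ + R = [58 72; 72 297]
K = P̄·Hᵀ·S⁻¹ = [-2/669 -2996/6021; 106/223 4/669]
x' − x̄ = [-75062/6021, 2962/669] = K·y
y = (KᵀK)⁻¹·Kᵀ·(x' − x̄) = [9, 25]
z = y + H·x̄ = [9, 25] + [-8, -24] = [1, 1]

z = [1, 1]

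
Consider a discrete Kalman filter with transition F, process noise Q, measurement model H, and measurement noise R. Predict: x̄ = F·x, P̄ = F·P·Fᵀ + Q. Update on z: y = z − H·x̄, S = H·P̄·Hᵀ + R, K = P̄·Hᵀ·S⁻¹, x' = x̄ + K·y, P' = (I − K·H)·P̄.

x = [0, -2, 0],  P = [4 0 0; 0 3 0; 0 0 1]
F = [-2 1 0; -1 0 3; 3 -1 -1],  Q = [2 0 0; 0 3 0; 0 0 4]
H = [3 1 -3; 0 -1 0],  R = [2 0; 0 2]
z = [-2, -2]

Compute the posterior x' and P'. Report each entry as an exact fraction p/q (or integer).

x' = [-15370/14861, 26514/14861, 3382/14861]
P' = [24401/14861 -6208/14861 20961/14861; -6208/14861 24814/14861 1950/14861; 20961/14861 1950/14861 23497/14861]

x̄ = F·x = [-2, 0, 2]
P̄ = F·P·Fᵀ + Q = [21 8 -27; 8 16 -15; -27 -15 44]
y = z − H·x̄ = [10, -2]
S = H·P̄·Hᵀ + R = [1227 -85; -85 18]
K = P̄·Hᵀ·S⁻¹ = [2056/14861 3104/14861; 170/14861 -12407/14861; -2829/14861 -975/14861]
x' = x̄ + K·y = [-15370/14861, 26514/14861, 3382/14861]
P' = (I − K·H)·P̄ = [24401/14861 -6208/14861 20961/14861; -6208/14861 24814/14861 1950/14861; 20961/14861 1950/14861 23497/14861]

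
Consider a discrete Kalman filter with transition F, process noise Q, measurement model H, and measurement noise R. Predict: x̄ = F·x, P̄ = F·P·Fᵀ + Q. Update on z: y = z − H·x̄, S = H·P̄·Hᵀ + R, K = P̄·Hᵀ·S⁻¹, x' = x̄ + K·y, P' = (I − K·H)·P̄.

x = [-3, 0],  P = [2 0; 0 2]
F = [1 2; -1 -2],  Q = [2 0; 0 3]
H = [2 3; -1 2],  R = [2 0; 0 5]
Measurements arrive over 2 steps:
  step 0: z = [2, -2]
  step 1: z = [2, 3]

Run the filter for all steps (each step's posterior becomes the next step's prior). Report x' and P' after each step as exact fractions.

step 0: x̄ = F·x = [-3, 3]
step 0: P̄ = F·P·Fᵀ + Q = [12 -10; -10 13]
step 0: y = z − H·x̄ = [-1, -11]
step 0: S = H·P̄·Hᵀ + R = [47 44; 44 109]
step 0: K = P̄·Hᵀ·S⁻¹ = [754/3187 -1240/3187; 487/3187 856/3187]
step 0: x' = x̄ + K·y = [3325/3187, -342/3187]
step 0: P' = (I − K·H)·P̄ = [3088/3187 -1556/3187; -1556/3187 1362/3187]
step 1: x̄ = F·x = [2641/3187, -2641/3187]
step 1: P̄ = F·P·Fᵀ + Q = [8686/3187 -2312/3187; -2312/3187 11873/3187]
step 1: y = z − H·x̄ = [9015/3187, 17484/3187]
step 1: S = H·P̄·Hᵀ + R = [120231/3187 51554/3187; 51554/3187 81361/3187]
step 1: K = P̄·Hᵀ·S⁻¹ = [481728/2235425 -670942/2235425; 369749/2235425 481664/2235425]
step 1: x' = x̄ + K·y = [-465709/2235425, 1835878/2235425]
step 1: P' = (I − K·H)·P̄ = [1713006/2235425 -820852/2235425; -820852/2235425 793734/2235425]

step 0: x' = [3325/3187, -342/3187], P' = [3088/3187 -1556/3187; -1556/3187 1362/3187]
step 1: x' = [-465709/2235425, 1835878/2235425], P' = [1713006/2235425 -820852/2235425; -820852/2235425 793734/2235425]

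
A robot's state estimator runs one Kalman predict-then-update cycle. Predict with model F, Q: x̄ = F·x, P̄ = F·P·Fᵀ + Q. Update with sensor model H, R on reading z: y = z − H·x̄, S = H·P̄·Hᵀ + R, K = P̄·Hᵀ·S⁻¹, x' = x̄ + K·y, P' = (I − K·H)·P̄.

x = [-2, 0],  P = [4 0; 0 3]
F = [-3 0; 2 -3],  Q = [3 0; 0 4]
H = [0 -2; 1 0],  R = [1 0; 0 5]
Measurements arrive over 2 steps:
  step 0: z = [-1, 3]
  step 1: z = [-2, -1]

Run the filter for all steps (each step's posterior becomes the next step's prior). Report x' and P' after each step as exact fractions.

step 0: x̄ = F·x = [6, -4]
step 0: P̄ = F·P·Fᵀ + Q = [39 -24; -24 47]
step 0: y = z − H·x̄ = [-9, -3]
step 0: S = H·P̄·Hᵀ + R = [189 48; 48 44]
step 0: K = P̄·Hᵀ·S⁻¹ = [20/501 563/668; -746/1503 -2/501]
step 0: x' = x̄ + K·y = [2079/668, 80/167]
step 0: P' = (I − K·H)·P̄ = [2815/668 -10/501; -10/501 373/1503]
step 1: x̄ = F·x = [-6237/668, 1599/334]
step 1: P̄ = F·P·Fᵀ + Q = [27339/668 -8505/334; -8505/334 3896/167]
step 1: y = z − H·x̄ = [1265/167, 5569/668]
step 1: S = H·P̄·Hᵀ + R = [15751/167 8505/167; 8505/167 30679/668]
step 1: K = P̄·Hᵀ·S⁻¹ = [170100/1160987 845967/1160987; -565154/1160987 -17010/1160987]
step 1: x' = x̄ + K·y = [-2498772/1160987, 1135372/1160987]
step 1: P' = (I − K·H)·P̄ = [4229835/1160987 -85050/1160987; -85050/1160987 282577/1160987]

step 0: x' = [2079/668, 80/167], P' = [2815/668 -10/501; -10/501 373/1503]
step 1: x' = [-2498772/1160987, 1135372/1160987], P' = [4229835/1160987 -85050/1160987; -85050/1160987 282577/1160987]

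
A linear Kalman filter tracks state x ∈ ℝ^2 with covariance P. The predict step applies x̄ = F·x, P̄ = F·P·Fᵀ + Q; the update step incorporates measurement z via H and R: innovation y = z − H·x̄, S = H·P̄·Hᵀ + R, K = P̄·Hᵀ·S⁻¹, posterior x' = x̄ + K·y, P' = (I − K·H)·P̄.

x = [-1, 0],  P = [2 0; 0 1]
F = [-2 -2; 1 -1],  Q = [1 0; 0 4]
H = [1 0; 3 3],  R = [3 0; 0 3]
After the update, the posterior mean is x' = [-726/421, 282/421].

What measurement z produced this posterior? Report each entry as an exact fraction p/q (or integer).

z = [-3, -3]

x̄ = F·x = [2, -1]
P̄ = F·P·Fᵀ + Q = [13 -2; -2 7]
S = H·P̄·Hᵀ + R = [16 33; 33 147]
K = P̄·Hᵀ·S⁻¹ = [274/421 33/421; -263/421 102/421]
x' − x̄ = [-1568/421, 703/421] = K·y
y = (KᵀK)⁻¹·Kᵀ·(x' − x̄) = [-5, -6]
z = y + H·x̄ = [-5, -6] + [2, 3] = [-3, -3]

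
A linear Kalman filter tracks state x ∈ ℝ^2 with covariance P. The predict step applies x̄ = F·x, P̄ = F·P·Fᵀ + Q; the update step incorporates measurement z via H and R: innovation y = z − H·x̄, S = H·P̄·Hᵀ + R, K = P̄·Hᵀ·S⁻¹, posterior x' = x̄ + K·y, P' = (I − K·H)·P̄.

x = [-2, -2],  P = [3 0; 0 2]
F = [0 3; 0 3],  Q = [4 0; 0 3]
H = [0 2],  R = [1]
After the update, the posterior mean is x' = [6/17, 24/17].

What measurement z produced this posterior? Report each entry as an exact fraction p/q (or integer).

z = [3]

x̄ = F·x = [-6, -6]
P̄ = F·P·Fᵀ + Q = [22 18; 18 21]
S = H·P̄·Hᵀ + R = [85]
K = P̄·Hᵀ·S⁻¹ = [36/85; 42/85]
x' − x̄ = [108/17, 126/17] = K·y
y = (KᵀK)⁻¹·Kᵀ·(x' − x̄) = [15]
z = y + H·x̄ = [15] + [-12] = [3]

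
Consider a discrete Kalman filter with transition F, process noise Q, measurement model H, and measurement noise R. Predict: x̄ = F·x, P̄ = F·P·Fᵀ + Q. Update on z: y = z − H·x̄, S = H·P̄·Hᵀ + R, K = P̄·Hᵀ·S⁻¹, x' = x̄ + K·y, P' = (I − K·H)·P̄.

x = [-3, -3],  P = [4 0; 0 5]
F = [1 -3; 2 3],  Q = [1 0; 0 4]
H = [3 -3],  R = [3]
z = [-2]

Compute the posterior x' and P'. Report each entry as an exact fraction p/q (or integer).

x̄ = F·x = [6, -15]
P̄ = F·P·Fᵀ + Q = [50 -37; -37 65]
y = z − H·x̄ = [-65]
S = H·P̄·Hᵀ + R = [1704]
K = P̄·Hᵀ·S⁻¹ = [87/568; -51/284]
x' = x̄ + K·y = [-2247/568, -945/284]
P' = (I − K·H)·P̄ = [5693/568 2803/284; 2803/284 1427/142]

x' = [-2247/568, -945/284]
P' = [5693/568 2803/284; 2803/284 1427/142]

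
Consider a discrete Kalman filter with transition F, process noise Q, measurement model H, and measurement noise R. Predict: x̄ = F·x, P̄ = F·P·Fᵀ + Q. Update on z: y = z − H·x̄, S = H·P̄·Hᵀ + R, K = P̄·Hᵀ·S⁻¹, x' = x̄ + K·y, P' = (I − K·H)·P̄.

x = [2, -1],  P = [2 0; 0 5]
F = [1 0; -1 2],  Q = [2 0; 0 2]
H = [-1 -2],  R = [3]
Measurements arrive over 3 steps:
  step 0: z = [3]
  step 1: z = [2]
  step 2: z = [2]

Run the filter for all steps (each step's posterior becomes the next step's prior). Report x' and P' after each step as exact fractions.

step 0: x̄ = F·x = [2, -4]
step 0: P̄ = F·P·Fᵀ + Q = [4 -2; -2 24]
step 0: y = z − H·x̄ = [-3]
step 0: S = H·P̄·Hᵀ + R = [95]
step 0: K = P̄·Hᵀ·S⁻¹ = [0; -46/95]
step 0: x' = x̄ + K·y = [2, -242/95]
step 0: P' = (I − K·H)·P̄ = [4 -2; -2 164/95]
step 1: x̄ = F·x = [2, -674/95]
step 1: P̄ = F·P·Fᵀ + Q = [6 -8; -8 1986/95]
step 1: y = z − H·x̄ = [-968/95]
step 1: S = H·P̄·Hᵀ + R = [5759/95]
step 1: K = P̄·Hᵀ·S⁻¹ = [950/5759; -3212/5759]
step 1: x' = x̄ + K·y = [1838/5759, -8130/5759]
step 1: P' = (I − K·H)·P̄ = [25054/5759 -13952/5759; -13952/5759 11794/5759]
step 2: x̄ = F·x = [1838/5759, -18098/5759]
step 2: P̄ = F·P·Fᵀ + Q = [36572/5759 -52958/5759; -52958/5759 139556/5759]
step 2: y = z − H·x̄ = [-22840/5759]
step 2: S = H·P̄·Hᵀ + R = [400241/5759]
step 2: K = P̄·Hᵀ·S⁻¹ = [69344/400241; -226154/400241]
step 2: x' = x̄ + K·y = [-147278/400241, -360862/400241]
step 2: P' = (I − K·H)·P̄ = [1706724/400241 -957378/400241; -957378/400241 817920/400241]

step 0: x' = [2, -242/95], P' = [4 -2; -2 164/95]
step 1: x' = [1838/5759, -8130/5759], P' = [25054/5759 -13952/5759; -13952/5759 11794/5759]
step 2: x' = [-147278/400241, -360862/400241], P' = [1706724/400241 -957378/400241; -957378/400241 817920/400241]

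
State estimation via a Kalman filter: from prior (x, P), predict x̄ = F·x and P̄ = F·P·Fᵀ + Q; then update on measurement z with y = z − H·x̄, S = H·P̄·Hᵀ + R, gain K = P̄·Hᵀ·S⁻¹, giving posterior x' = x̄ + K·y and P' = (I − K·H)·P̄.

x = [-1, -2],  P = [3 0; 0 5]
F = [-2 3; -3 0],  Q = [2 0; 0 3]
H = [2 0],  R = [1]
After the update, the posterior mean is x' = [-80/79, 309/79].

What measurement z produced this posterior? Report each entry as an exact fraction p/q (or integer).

z = [-2]

x̄ = F·x = [-4, 3]
P̄ = F·P·Fᵀ + Q = [59 18; 18 30]
S = H·P̄·Hᵀ + R = [237]
K = P̄·Hᵀ·S⁻¹ = [118/237; 12/79]
x' − x̄ = [236/79, 72/79] = K·y
y = (KᵀK)⁻¹·Kᵀ·(x' − x̄) = [6]
z = y + H·x̄ = [6] + [-8] = [-2]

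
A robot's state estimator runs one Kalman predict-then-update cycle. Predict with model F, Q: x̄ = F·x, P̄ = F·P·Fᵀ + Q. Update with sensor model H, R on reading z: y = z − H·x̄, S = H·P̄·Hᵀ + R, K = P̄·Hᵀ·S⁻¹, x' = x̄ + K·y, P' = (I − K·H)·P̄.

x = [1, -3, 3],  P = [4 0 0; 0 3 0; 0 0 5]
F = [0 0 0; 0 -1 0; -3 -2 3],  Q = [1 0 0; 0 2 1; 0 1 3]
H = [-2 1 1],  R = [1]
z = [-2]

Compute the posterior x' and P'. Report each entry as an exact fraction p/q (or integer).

x' = [17/60, 13/10, -311/120]
P' = [29/30 1/5 103/60; 1/5 19/5 -33/10; 103/60 -33/10 911/120]

x̄ = F·x = [0, 3, 12]
P̄ = F·P·Fᵀ + Q = [1 0 0; 0 5 7; 0 7 96]
y = z − H·x̄ = [-17]
S = H·P̄·Hᵀ + R = [120]
K = P̄·Hᵀ·S⁻¹ = [-1/60; 1/10; 103/120]
x' = x̄ + K·y = [17/60, 13/10, -311/120]
P' = (I − K·H)·P̄ = [29/30 1/5 103/60; 1/5 19/5 -33/10; 103/60 -33/10 911/120]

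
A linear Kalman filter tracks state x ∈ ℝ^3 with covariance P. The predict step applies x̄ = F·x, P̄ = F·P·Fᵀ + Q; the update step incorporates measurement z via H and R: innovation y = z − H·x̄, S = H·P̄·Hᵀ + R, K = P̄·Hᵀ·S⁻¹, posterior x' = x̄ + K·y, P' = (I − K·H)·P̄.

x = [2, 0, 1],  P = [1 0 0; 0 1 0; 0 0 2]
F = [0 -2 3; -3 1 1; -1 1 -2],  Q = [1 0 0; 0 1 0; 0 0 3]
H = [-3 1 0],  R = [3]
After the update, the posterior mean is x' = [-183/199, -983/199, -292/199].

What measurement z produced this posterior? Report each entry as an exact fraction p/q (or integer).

x̄ = F·x = [3, -5, -4]
P̄ = F·P·Fᵀ + Q = [23 4 -14; 4 13 0; -14 0 13]
S = H·P̄·Hᵀ + R = [199]
K = P̄·Hᵀ·S⁻¹ = [-65/199; 1/199; 42/199]
x' − x̄ = [-780/199, 12/199, 504/199] = K·y
y = (KᵀK)⁻¹·Kᵀ·(x' − x̄) = [12]
z = y + H·x̄ = [12] + [-14] = [-2]

z = [-2]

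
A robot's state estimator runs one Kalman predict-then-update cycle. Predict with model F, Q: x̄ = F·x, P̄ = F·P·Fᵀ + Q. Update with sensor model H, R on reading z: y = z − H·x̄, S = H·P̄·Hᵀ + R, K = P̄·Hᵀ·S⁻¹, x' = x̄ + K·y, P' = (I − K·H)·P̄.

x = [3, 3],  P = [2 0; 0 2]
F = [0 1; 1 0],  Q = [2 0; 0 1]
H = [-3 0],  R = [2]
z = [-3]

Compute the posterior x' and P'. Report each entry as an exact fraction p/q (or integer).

x̄ = F·x = [3, 3]
P̄ = F·P·Fᵀ + Q = [4 0; 0 3]
y = z − H·x̄ = [6]
S = H·P̄·Hᵀ + R = [38]
K = P̄·Hᵀ·S⁻¹ = [-6/19; 0]
x' = x̄ + K·y = [21/19, 3]
P' = (I − K·H)·P̄ = [4/19 0; 0 3]

x' = [21/19, 3]
P' = [4/19 0; 0 3]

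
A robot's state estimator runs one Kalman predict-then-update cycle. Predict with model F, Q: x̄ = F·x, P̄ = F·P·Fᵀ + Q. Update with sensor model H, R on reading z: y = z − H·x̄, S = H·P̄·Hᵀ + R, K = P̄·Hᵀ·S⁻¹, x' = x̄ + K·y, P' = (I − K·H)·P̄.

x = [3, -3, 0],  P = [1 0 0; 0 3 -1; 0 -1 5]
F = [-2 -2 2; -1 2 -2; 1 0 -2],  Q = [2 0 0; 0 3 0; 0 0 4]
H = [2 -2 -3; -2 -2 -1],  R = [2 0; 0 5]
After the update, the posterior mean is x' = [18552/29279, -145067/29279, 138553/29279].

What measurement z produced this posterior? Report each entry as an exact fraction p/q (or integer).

x̄ = F·x = [0, -9, 3]
P̄ = F·P·Fᵀ + Q = [46 -38 -26; -38 44 23; -26 23 25]
S = H·P̄·Hᵀ + R = [1479 147; 147 74]
K = P̄·Hᵀ·S⁻¹ = [5578/29279 -7124/29279; -12097/87837 -5838/29279; -10009/87837 -890/29279]
x' − x̄ = [18552/29279, 118444/29279, 50716/29279] = K·y
y = (KᵀK)⁻¹·Kᵀ·(x' − x̄) = [-12, -12]
z = y + H·x̄ = [-12, -12] + [9, 15] = [-3, 3]

z = [-3, 3]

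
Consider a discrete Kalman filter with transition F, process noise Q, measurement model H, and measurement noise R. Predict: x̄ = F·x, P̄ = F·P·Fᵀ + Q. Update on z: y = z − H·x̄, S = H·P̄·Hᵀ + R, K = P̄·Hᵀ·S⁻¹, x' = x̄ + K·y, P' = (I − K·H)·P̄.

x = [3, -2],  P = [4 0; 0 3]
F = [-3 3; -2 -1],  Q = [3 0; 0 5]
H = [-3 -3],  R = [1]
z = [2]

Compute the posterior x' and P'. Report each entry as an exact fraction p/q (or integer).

x' = [-2850/1081, 2111/1081]
P' = [12297/1081 -12216/1081; -12216/1081 12255/1081]

x̄ = F·x = [-15, -4]
P̄ = F·P·Fᵀ + Q = [66 15; 15 24]
y = z − H·x̄ = [-55]
S = H·P̄·Hᵀ + R = [1081]
K = P̄·Hᵀ·S⁻¹ = [-243/1081; -117/1081]
x' = x̄ + K·y = [-2850/1081, 2111/1081]
P' = (I − K·H)·P̄ = [12297/1081 -12216/1081; -12216/1081 12255/1081]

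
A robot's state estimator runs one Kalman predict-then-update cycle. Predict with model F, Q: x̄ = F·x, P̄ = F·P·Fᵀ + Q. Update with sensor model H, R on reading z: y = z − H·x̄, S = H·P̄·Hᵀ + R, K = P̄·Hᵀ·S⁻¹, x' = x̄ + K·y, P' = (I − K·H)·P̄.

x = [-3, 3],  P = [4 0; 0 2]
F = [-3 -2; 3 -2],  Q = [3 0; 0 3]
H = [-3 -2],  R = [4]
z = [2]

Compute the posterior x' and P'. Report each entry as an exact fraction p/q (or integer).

x' = [2452/279, -3995/279]
P' = [5888/279 -8662/279; -8662/279 13013/279]

x̄ = F·x = [3, -15]
P̄ = F·P·Fᵀ + Q = [47 -28; -28 47]
y = z − H·x̄ = [-19]
S = H·P̄·Hᵀ + R = [279]
K = P̄·Hᵀ·S⁻¹ = [-85/279; -10/279]
x' = x̄ + K·y = [2452/279, -3995/279]
P' = (I − K·H)·P̄ = [5888/279 -8662/279; -8662/279 13013/279]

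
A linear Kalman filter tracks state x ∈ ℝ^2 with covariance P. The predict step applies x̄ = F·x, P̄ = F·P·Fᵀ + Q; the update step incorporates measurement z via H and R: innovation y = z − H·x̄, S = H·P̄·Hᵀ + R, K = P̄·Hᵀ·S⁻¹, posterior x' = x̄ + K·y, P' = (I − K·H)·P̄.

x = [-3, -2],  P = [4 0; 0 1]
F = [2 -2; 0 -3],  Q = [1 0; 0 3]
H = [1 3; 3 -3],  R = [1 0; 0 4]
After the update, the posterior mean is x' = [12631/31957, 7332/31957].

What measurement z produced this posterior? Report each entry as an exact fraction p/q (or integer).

x̄ = F·x = [-2, 6]
P̄ = F·P·Fᵀ + Q = [21 6; 6 12]
S = H·P̄·Hᵀ + R = [166 -9; -9 193]
K = P̄·Hᵀ·S⁻¹ = [7932/31957 7821/31957; 7944/31957 -2610/31957]
x' − x̄ = [76545/31957, -184410/31957] = K·y
y = (KᵀK)⁻¹·Kᵀ·(x' − x̄) = [-15, 25]
z = y + H·x̄ = [-15, 25] + [16, -24] = [1, 1]

z = [1, 1]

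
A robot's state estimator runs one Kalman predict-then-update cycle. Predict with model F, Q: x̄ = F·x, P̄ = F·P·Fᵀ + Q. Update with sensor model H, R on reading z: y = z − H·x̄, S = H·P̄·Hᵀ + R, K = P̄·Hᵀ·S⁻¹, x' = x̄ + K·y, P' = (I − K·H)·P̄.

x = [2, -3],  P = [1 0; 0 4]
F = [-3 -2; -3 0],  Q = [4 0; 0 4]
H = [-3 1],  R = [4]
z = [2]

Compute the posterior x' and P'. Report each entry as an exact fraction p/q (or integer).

x̄ = F·x = [0, -6]
P̄ = F·P·Fᵀ + Q = [29 9; 9 13]
y = z − H·x̄ = [8]
S = H·P̄·Hᵀ + R = [224]
K = P̄·Hᵀ·S⁻¹ = [-39/112; -1/16]
x' = x̄ + K·y = [-39/14, -13/2]
P' = (I − K·H)·P̄ = [103/56 33/8; 33/8 97/8]

x' = [-39/14, -13/2]
P' = [103/56 33/8; 33/8 97/8]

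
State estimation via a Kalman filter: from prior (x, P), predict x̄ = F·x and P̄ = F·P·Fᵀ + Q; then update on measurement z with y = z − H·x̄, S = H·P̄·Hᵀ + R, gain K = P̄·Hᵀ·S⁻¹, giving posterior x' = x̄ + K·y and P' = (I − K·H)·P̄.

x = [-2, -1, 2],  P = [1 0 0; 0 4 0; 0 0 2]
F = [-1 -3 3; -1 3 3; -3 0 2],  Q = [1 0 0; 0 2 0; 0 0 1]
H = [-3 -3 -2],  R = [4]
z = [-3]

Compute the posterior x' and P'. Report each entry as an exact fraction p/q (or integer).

x' = [3062/1147, -4015/1147, 3280/1147]
P' = [42623/1147 -41549/1147 -1317/1147; -41549/1147 42879/1147 -1695/1147; -1317/1147 -1695/1147 4770/1147]

x̄ = F·x = [11, 5, 10]
P̄ = F·P·Fᵀ + Q = [56 -17 15; -17 57 15; 15 15 18]
y = z − H·x̄ = [65]
S = H·P̄·Hᵀ + R = [1147]
K = P̄·Hᵀ·S⁻¹ = [-147/1147; -150/1147; -126/1147]
x' = x̄ + K·y = [3062/1147, -4015/1147, 3280/1147]
P' = (I − K·H)·P̄ = [42623/1147 -41549/1147 -1317/1147; -41549/1147 42879/1147 -1695/1147; -1317/1147 -1695/1147 4770/1147]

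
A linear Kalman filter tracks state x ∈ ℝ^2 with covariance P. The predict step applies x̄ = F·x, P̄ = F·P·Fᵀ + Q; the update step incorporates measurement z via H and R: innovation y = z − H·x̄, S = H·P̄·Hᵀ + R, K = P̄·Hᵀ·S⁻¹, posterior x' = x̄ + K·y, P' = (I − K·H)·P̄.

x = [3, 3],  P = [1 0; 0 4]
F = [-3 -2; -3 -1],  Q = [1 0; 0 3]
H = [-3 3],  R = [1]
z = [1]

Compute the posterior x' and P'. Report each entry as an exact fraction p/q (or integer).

x' = [-879/73, -852/73]
P' = [1169/73 1160/73; 1160/73 1159/73]

x̄ = F·x = [-15, -12]
P̄ = F·P·Fᵀ + Q = [26 17; 17 16]
y = z − H·x̄ = [-8]
S = H·P̄·Hᵀ + R = [73]
K = P̄·Hᵀ·S⁻¹ = [-27/73; -3/73]
x' = x̄ + K·y = [-879/73, -852/73]
P' = (I − K·H)·P̄ = [1169/73 1160/73; 1160/73 1159/73]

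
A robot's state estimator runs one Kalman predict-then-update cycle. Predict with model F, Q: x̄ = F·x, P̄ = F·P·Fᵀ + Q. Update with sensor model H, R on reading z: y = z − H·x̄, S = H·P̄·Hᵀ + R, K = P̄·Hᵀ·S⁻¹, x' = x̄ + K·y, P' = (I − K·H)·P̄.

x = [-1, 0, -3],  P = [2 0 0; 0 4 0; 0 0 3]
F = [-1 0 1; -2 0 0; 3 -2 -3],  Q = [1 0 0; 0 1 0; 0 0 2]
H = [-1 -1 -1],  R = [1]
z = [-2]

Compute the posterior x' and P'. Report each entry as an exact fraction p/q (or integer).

x̄ = F·x = [-2, 2, 6]
P̄ = F·P·Fᵀ + Q = [6 4 -15; 4 9 -12; -15 -12 63]
y = z − H·x̄ = [4]
S = H·P̄·Hᵀ + R = [33]
K = P̄·Hᵀ·S⁻¹ = [5/33; -1/33; -12/11]
x' = x̄ + K·y = [-46/33, 62/33, 18/11]
P' = (I − K·H)·P̄ = [173/33 137/33 -105/11; 137/33 296/33 -144/11; -105/11 -144/11 261/11]

x' = [-46/33, 62/33, 18/11]
P' = [173/33 137/33 -105/11; 137/33 296/33 -144/11; -105/11 -144/11 261/11]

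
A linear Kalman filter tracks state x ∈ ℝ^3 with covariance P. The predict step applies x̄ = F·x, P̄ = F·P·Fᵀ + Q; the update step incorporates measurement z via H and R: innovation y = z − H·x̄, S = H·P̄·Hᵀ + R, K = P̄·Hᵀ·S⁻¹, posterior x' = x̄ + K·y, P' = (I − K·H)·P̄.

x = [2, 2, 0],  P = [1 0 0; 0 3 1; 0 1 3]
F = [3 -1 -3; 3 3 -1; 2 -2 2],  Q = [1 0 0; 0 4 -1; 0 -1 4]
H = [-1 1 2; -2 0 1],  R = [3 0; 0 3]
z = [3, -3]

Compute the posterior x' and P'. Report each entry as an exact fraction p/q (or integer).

x̄ = F·x = [4, 12, 0]
P̄ = F·P·Fᵀ + Q = [46 1 -2; 1 37 -11; -2 -11 24]
y = z − H·x̄ = [-5, 5]
S = H·P̄·Hᵀ + R = [144 137; 137 219]
K = P̄·Hᵀ·S⁻¹ = [2147/12767 -6823/12767; 4847/12767 -3790/12767; 4705/12767 -1311/12767]
x' = x̄ + K·y = [6218/12767, 110019/12767, -30080/12767]
P' = (I − K·H)·P̄ = [51123/12767 -105990/12767 81777/12767; -105990/12767 355251/12767 -223350/12767; 81777/12767 -223350/12767 159621/12767]

x' = [6218/12767, 110019/12767, -30080/12767]
P' = [51123/12767 -105990/12767 81777/12767; -105990/12767 355251/12767 -223350/12767; 81777/12767 -223350/12767 159621/12767]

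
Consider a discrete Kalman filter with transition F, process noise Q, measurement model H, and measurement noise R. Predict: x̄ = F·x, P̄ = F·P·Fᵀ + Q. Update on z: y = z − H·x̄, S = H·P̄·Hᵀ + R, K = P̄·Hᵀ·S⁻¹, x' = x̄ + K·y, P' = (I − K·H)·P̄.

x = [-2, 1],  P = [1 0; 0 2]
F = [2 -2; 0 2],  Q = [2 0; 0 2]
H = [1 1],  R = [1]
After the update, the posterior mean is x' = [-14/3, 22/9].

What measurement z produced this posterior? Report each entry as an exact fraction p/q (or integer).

z = [-2]

x̄ = F·x = [-6, 2]
P̄ = F·P·Fᵀ + Q = [14 -8; -8 10]
S = H·P̄·Hᵀ + R = [9]
K = P̄·Hᵀ·S⁻¹ = [2/3; 2/9]
x' − x̄ = [4/3, 4/9] = K·y
y = (KᵀK)⁻¹·Kᵀ·(x' − x̄) = [2]
z = y + H·x̄ = [2] + [-4] = [-2]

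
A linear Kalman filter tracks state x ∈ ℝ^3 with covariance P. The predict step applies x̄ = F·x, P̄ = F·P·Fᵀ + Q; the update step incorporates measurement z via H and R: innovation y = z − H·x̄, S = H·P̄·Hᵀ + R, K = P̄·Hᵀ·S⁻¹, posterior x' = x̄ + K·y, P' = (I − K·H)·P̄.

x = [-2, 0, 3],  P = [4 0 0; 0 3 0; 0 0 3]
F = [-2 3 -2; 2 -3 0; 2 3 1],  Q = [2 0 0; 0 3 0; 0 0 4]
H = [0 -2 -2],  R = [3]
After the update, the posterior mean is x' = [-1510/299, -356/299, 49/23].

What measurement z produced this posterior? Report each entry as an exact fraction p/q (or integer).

z = [-2]

x̄ = F·x = [-2, -4, -1]
P̄ = F·P·Fᵀ + Q = [57 -43 5; -43 46 -11; 5 -11 50]
S = H·P̄·Hᵀ + R = [299]
K = P̄·Hᵀ·S⁻¹ = [76/299; -70/299; -6/23]
x' − x̄ = [-912/299, 840/299, 72/23] = K·y
y = (KᵀK)⁻¹·Kᵀ·(x' − x̄) = [-12]
z = y + H·x̄ = [-12] + [10] = [-2]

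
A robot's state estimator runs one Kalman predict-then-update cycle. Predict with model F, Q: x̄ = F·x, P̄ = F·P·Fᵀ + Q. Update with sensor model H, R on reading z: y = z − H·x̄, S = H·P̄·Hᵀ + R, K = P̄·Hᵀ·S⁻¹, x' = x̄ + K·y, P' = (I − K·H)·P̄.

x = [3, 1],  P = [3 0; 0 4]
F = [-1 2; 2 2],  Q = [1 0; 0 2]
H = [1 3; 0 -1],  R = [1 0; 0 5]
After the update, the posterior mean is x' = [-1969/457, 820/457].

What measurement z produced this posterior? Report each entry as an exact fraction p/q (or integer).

z = [1, -2]

x̄ = F·x = [-1, 8]
P̄ = F·P·Fᵀ + Q = [20 10; 10 30]
S = H·P̄·Hᵀ + R = [351 -100; -100 35]
K = P̄·Hᵀ·S⁻¹ = [150/457 298/457; 100/457 -106/457]
x' − x̄ = [-1512/457, -2836/457] = K·y
y = (KᵀK)⁻¹·Kᵀ·(x' − x̄) = [-22, 6]
z = y + H·x̄ = [-22, 6] + [23, -8] = [1, -2]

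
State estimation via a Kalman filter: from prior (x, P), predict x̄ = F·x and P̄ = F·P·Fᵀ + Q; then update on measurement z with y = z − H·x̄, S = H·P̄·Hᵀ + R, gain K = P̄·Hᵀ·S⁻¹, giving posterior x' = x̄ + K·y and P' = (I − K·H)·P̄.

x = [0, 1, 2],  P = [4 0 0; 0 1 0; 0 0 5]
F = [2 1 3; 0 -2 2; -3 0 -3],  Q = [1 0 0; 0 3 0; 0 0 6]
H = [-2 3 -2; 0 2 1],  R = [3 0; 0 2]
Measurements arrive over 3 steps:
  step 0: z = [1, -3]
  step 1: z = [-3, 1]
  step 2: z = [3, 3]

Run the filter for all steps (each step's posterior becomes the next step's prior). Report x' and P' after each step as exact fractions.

step 0: x' = [71158/11275, 24741/22550, -11676/2255], P' = [273726/11275 77526/11275 -32682/2255; 77526/11275 48877/22550 -8997/2255; -32682/2255 -8997/2255 4164/451]
step 1: x' = [-578598075/121834082, -186319279/121834082, 241578534/60917041], P' = [1717541631/243668164 476309517/243668164 -255970968/60917041; 476309517/243668164 186526991/243668164 -63705759/60917041; -255970968/60917041 -63705759/60917041 187641924/60917041]
step 2: x' = [4076888348868/1655889994927, 6808710803351/3311779989854, -240648078432/236555713561], P' = [11606865209253/1655889994927 3226856941932/1655889994927 -986564729742/236555713561; 3226856941932/1655889994927 2530258415851/3311779989854 -246322528827/236555713561; -986564729742/236555713561 -246322528827/236555713561 722725144044/236555713561]

step 0: x̄ = F·x = [7, 2, -6]
step 0: P̄ = F·P·Fᵀ + Q = [63 28 -69; 28 27 -30; -69 -30 87]
step 0: y = z − H·x̄ = [-3, -1]
step 0: S = H·P̄·Hᵀ + R = [318 44; 44 77]
step 0: K = P̄·Hᵀ·S⁻¹ = [362/1025 -4179/11275; 499/2050 1946/11275; -99/205 1413/2255]
step 0: x' = x̄ + K·y = [71158/11275, 24741/22550, -11676/2255]
step 0: P' = (I − K·H)·P̄ = [273726/11275 77526/11275 -32682/2255; 77526/11275 48877/22550 -8997/2255; -32682/2255 -8997/2255 4164/451]
step 1: x̄ = F·x = [-40907/22550, -141501/11275, -38334/11275]
step 1: P̄ = F·P·Fᵀ + Q = [293583/22550 -208081/11275 -225729/11275; -208081/11275 907859/11275 551106/11275; -225729/11275 551106/11275 526704/11275]
step 1: y = z − H·x̄ = [273103/11275, 332611/11275]
step 1: S = H·P̄·Hᵀ + R = [4976406/11275 5126422/11275; 5126422/11275 6385114/11275]
step 1: K = P̄·Hᵀ·S⁻¹ = [13871011/243668164 -35632419/243668164; 38869337/243668164 59115473/243668164; -18153063/60917041 30115203/60917041]
step 1: x' = x̄ + K·y = [-578598075/121834082, -186319279/121834082, 241578534/60917041]
step 1: P' = (I − K·H)·P̄ = [1717541631/243668164 476309517/243668164 -255970968/60917041; 476309517/243668164 186526991/243668164 -63705759/60917041; -255970968/60917041 -63705759/60917041 187641924/60917041]
step 2: x̄ = F·x = [105955775/121834082, 669476347/60917041, 12448827/5297134]
step 2: P̄ = F·P·Fᵀ + Q = [2145164331/243668164 -425564609/121834082 -102893931/10594268; -425564609/121834082 1629491882/60917041 64539477/5297134; -102893931/10594268 64539477/5297134 228047097/10594268]
step 2: y = z − H·x̄ = [-1433399122/60917041, -2598726163/121834082]
step 2: S = H·P̄·Hᵀ + R = [11152244625/60917041 16893230231/121834082; 16893230231/121834082 43679553439/243668164]
step 2: K = P̄·Hᵀ·S⁻¹ = [92915541226/1655889994927 -226119612165/1655889994927; 526792762327/3311779989854 403000357031/1655889994927; -70429471695/236555713561 115040043195/236555713561]
step 2: x' = x̄ + K·y = [4076888348868/1655889994927, 6808710803351/3311779989854, -240648078432/236555713561]
step 2: P' = (I − K·H)·P̄ = [11606865209253/1655889994927 3226856941932/1655889994927 -986564729742/236555713561; 3226856941932/1655889994927 2530258415851/3311779989854 -246322528827/236555713561; -986564729742/236555713561 -246322528827/236555713561 722725144044/236555713561]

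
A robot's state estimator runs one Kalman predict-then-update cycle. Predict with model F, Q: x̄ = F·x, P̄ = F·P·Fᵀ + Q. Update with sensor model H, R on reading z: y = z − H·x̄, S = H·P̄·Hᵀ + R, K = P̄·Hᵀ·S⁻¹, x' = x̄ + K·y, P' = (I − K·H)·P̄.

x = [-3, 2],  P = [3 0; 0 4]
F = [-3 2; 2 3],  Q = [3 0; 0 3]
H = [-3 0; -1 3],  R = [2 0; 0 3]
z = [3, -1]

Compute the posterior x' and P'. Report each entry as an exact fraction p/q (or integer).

x' = [-11047/11831, -15435/23662]
P' = [2616/11831 1737/23662; 1737/23662 4206/11831]

x̄ = F·x = [13, 0]
P̄ = F·P·Fᵀ + Q = [46 6; 6 51]
y = z − H·x̄ = [42, 12]
S = H·P̄·Hᵀ + R = [416 84; 84 472]
K = P̄·Hᵀ·S⁻¹ = [-3924/11831 -7/23662; -5211/47324 7833/23662]
x' = x̄ + K·y = [-11047/11831, -15435/23662]
P' = (I − K·H)·P̄ = [2616/11831 1737/23662; 1737/23662 4206/11831]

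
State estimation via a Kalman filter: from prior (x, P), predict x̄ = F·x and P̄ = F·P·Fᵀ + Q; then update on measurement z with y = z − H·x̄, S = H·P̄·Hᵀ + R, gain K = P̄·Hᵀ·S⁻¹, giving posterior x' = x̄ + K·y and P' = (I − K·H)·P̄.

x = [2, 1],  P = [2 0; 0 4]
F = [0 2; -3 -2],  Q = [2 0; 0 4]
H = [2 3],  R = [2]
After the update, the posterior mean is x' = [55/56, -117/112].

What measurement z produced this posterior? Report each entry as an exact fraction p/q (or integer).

z = [-1]

x̄ = F·x = [2, -8]
P̄ = F·P·Fᵀ + Q = [18 -16; -16 38]
S = H·P̄·Hᵀ + R = [224]
K = P̄·Hᵀ·S⁻¹ = [-3/56; 41/112]
x' − x̄ = [-57/56, 779/112] = K·y
y = (KᵀK)⁻¹·Kᵀ·(x' − x̄) = [19]
z = y + H·x̄ = [19] + [-20] = [-1]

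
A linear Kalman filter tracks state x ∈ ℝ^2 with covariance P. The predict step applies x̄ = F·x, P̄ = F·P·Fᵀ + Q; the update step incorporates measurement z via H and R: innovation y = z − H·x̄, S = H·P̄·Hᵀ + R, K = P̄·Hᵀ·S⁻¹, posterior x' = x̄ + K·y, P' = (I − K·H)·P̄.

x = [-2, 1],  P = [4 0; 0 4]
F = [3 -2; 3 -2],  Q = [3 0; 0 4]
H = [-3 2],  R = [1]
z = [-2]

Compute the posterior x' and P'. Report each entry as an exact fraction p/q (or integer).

x' = [-79/48, -41/12]
P' = [1559/96 577/24; 577/24 215/6]

x̄ = F·x = [-8, -8]
P̄ = F·P·Fᵀ + Q = [55 52; 52 56]
y = z − H·x̄ = [-10]
S = H·P̄·Hᵀ + R = [96]
K = P̄·Hᵀ·S⁻¹ = [-61/96; -11/24]
x' = x̄ + K·y = [-79/48, -41/12]
P' = (I − K·H)·P̄ = [1559/96 577/24; 577/24 215/6]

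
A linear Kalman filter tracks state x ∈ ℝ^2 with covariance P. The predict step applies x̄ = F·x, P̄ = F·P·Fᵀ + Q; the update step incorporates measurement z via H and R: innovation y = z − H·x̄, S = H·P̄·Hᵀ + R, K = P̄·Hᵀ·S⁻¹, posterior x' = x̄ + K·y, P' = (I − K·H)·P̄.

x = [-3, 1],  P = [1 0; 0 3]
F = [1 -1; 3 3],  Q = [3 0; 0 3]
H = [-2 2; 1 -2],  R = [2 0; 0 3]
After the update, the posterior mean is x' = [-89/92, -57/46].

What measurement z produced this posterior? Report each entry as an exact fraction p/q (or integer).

x̄ = F·x = [-4, -6]
P̄ = F·P·Fᵀ + Q = [7 -6; -6 39]
S = H·P̄·Hᵀ + R = [234 -206; -206 190]
K = P̄·Hᵀ·S⁻¹ = [-513/1012 -455/1012; -51/506 -279/506]
x' − x̄ = [279/92, 219/46] = K·y
y = (KᵀK)⁻¹·Kᵀ·(x' − x̄) = [2, -9]
z = y + H·x̄ = [2, -9] + [-4, 8] = [-2, -1]

z = [-2, -1]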